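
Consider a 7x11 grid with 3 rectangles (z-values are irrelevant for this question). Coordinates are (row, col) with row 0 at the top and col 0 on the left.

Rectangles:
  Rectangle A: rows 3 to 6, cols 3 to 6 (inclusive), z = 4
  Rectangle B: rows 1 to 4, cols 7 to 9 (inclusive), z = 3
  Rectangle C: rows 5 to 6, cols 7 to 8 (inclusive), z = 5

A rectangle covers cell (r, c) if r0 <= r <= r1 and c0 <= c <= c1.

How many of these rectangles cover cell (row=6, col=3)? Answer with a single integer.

Answer: 1

Derivation:
Check cell (6,3):
  A: rows 3-6 cols 3-6 -> covers
  B: rows 1-4 cols 7-9 -> outside (row miss)
  C: rows 5-6 cols 7-8 -> outside (col miss)
Count covering = 1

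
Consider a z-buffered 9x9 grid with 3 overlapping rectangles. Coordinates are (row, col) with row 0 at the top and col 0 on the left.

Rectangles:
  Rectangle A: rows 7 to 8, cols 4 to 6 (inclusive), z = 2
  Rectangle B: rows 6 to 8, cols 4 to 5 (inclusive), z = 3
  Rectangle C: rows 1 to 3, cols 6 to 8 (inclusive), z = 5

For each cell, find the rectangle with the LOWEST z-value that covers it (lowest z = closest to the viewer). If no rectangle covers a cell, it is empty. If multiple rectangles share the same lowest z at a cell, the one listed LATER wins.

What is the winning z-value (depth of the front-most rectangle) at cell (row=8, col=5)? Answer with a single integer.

Check cell (8,5):
  A: rows 7-8 cols 4-6 z=2 -> covers; best now A (z=2)
  B: rows 6-8 cols 4-5 z=3 -> covers; best now A (z=2)
  C: rows 1-3 cols 6-8 -> outside (row miss)
Winner: A at z=2

Answer: 2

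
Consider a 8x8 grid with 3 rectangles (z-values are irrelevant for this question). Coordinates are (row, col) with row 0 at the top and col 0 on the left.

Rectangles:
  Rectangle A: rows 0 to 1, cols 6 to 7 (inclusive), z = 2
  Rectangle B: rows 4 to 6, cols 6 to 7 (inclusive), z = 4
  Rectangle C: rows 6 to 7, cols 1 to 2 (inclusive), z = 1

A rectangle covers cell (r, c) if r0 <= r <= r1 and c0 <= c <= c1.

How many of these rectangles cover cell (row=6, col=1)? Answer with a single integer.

Answer: 1

Derivation:
Check cell (6,1):
  A: rows 0-1 cols 6-7 -> outside (row miss)
  B: rows 4-6 cols 6-7 -> outside (col miss)
  C: rows 6-7 cols 1-2 -> covers
Count covering = 1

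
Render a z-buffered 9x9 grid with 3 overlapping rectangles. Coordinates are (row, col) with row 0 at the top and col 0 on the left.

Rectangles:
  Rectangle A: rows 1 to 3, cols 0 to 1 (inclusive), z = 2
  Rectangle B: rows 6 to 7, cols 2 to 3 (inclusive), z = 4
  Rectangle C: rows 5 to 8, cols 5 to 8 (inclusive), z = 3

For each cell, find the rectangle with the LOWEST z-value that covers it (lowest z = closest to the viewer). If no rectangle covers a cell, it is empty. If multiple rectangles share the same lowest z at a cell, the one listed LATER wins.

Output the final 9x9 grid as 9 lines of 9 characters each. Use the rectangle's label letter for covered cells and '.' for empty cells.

.........
AA.......
AA.......
AA.......
.........
.....CCCC
..BB.CCCC
..BB.CCCC
.....CCCC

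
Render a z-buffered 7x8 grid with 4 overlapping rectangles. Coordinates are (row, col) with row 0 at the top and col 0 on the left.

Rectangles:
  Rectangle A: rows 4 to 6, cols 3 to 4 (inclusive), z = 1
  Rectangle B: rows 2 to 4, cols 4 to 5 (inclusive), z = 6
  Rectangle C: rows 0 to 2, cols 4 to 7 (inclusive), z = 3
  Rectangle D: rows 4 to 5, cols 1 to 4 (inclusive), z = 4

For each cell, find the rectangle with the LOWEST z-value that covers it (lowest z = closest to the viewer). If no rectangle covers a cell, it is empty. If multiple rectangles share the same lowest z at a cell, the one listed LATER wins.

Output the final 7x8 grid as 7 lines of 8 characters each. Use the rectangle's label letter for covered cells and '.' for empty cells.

....CCCC
....CCCC
....CCCC
....BB..
.DDAAB..
.DDAA...
...AA...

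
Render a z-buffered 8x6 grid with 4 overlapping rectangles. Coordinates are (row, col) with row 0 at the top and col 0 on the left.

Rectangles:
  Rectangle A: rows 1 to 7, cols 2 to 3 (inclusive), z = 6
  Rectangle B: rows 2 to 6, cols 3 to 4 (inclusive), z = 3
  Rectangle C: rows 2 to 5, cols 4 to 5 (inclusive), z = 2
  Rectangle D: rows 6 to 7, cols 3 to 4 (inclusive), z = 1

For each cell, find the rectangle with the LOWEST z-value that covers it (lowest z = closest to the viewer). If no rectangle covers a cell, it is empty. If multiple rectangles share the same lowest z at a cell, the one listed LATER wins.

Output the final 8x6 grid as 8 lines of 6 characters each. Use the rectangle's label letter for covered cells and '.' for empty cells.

......
..AA..
..ABCC
..ABCC
..ABCC
..ABCC
..ADD.
..ADD.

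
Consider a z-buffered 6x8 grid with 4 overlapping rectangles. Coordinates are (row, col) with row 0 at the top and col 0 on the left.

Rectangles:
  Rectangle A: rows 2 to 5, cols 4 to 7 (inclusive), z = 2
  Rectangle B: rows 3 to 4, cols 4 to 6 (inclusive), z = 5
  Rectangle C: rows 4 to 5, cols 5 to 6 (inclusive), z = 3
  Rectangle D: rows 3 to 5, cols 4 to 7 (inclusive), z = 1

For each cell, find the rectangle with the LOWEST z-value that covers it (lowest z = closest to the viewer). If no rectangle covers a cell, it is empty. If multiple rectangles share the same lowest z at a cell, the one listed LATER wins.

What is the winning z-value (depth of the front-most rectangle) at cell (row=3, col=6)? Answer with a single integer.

Check cell (3,6):
  A: rows 2-5 cols 4-7 z=2 -> covers; best now A (z=2)
  B: rows 3-4 cols 4-6 z=5 -> covers; best now A (z=2)
  C: rows 4-5 cols 5-6 -> outside (row miss)
  D: rows 3-5 cols 4-7 z=1 -> covers; best now D (z=1)
Winner: D at z=1

Answer: 1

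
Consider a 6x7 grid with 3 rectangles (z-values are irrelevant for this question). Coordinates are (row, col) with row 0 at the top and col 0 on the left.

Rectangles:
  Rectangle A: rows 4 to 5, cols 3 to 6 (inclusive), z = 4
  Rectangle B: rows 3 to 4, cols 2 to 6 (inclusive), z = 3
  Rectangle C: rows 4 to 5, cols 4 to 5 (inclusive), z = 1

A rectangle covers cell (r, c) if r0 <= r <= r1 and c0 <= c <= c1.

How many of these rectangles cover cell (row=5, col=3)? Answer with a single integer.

Answer: 1

Derivation:
Check cell (5,3):
  A: rows 4-5 cols 3-6 -> covers
  B: rows 3-4 cols 2-6 -> outside (row miss)
  C: rows 4-5 cols 4-5 -> outside (col miss)
Count covering = 1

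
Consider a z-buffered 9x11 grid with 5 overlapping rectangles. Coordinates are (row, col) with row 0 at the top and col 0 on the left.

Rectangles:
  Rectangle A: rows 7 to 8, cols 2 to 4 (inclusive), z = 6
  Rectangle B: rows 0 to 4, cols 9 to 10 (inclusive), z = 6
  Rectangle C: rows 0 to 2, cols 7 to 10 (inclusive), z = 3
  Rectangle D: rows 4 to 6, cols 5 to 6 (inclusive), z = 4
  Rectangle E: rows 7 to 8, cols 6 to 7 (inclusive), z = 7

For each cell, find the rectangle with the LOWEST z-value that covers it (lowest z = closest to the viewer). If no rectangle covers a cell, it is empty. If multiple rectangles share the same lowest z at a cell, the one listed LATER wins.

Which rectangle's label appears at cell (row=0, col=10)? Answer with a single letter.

Check cell (0,10):
  A: rows 7-8 cols 2-4 -> outside (row miss)
  B: rows 0-4 cols 9-10 z=6 -> covers; best now B (z=6)
  C: rows 0-2 cols 7-10 z=3 -> covers; best now C (z=3)
  D: rows 4-6 cols 5-6 -> outside (row miss)
  E: rows 7-8 cols 6-7 -> outside (row miss)
Winner: C at z=3

Answer: C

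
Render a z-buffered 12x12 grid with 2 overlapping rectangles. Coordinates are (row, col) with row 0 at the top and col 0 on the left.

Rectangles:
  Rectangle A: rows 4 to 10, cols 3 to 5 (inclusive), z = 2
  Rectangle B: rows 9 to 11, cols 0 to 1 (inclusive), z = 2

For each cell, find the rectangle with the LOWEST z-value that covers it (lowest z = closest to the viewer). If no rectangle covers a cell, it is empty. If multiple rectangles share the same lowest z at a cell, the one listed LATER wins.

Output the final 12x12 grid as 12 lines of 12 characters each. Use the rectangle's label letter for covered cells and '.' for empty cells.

............
............
............
............
...AAA......
...AAA......
...AAA......
...AAA......
...AAA......
BB.AAA......
BB.AAA......
BB..........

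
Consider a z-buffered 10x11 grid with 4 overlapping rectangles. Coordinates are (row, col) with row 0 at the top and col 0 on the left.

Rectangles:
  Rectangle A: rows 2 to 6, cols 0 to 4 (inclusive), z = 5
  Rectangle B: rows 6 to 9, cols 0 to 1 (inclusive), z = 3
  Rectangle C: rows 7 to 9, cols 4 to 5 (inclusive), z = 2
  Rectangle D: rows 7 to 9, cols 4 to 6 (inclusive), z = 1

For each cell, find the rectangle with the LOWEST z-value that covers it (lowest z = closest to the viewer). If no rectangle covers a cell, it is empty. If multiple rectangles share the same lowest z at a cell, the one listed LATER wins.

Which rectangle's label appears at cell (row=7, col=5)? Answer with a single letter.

Answer: D

Derivation:
Check cell (7,5):
  A: rows 2-6 cols 0-4 -> outside (row miss)
  B: rows 6-9 cols 0-1 -> outside (col miss)
  C: rows 7-9 cols 4-5 z=2 -> covers; best now C (z=2)
  D: rows 7-9 cols 4-6 z=1 -> covers; best now D (z=1)
Winner: D at z=1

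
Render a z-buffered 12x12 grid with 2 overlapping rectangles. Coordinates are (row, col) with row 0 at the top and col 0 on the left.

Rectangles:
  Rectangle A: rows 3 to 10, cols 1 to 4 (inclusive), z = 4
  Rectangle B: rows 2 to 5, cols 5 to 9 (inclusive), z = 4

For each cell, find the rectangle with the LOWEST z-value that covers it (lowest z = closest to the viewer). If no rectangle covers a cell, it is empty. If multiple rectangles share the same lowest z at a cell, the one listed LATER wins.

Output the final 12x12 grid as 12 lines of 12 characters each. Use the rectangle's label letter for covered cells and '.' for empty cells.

............
............
.....BBBBB..
.AAAABBBBB..
.AAAABBBBB..
.AAAABBBBB..
.AAAA.......
.AAAA.......
.AAAA.......
.AAAA.......
.AAAA.......
............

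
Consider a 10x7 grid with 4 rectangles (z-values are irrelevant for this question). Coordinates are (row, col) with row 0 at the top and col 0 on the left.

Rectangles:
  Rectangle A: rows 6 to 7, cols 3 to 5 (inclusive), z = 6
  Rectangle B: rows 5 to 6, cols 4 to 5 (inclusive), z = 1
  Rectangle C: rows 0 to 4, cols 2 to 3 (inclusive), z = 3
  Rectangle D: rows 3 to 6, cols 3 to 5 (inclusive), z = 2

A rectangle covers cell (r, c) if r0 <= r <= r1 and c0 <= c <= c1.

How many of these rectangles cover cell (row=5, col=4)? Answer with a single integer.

Check cell (5,4):
  A: rows 6-7 cols 3-5 -> outside (row miss)
  B: rows 5-6 cols 4-5 -> covers
  C: rows 0-4 cols 2-3 -> outside (row miss)
  D: rows 3-6 cols 3-5 -> covers
Count covering = 2

Answer: 2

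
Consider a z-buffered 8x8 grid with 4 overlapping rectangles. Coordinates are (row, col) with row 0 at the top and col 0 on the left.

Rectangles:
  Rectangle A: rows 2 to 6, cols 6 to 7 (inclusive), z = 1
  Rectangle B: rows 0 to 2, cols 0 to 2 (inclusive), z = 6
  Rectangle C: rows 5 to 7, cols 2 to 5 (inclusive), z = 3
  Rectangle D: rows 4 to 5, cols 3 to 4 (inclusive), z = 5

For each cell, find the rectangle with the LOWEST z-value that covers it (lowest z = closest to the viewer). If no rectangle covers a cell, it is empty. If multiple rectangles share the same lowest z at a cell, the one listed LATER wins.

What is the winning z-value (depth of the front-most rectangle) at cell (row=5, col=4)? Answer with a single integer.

Answer: 3

Derivation:
Check cell (5,4):
  A: rows 2-6 cols 6-7 -> outside (col miss)
  B: rows 0-2 cols 0-2 -> outside (row miss)
  C: rows 5-7 cols 2-5 z=3 -> covers; best now C (z=3)
  D: rows 4-5 cols 3-4 z=5 -> covers; best now C (z=3)
Winner: C at z=3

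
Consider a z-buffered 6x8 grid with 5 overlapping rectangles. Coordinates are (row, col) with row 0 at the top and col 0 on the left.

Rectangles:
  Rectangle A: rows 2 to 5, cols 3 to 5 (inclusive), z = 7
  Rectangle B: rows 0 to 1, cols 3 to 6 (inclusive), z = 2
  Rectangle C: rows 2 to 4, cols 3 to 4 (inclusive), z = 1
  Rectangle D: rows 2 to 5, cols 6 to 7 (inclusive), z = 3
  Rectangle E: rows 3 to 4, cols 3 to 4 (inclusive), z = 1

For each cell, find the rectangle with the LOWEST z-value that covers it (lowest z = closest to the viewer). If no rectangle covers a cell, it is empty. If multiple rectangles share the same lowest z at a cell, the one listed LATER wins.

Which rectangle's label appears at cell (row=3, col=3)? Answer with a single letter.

Answer: E

Derivation:
Check cell (3,3):
  A: rows 2-5 cols 3-5 z=7 -> covers; best now A (z=7)
  B: rows 0-1 cols 3-6 -> outside (row miss)
  C: rows 2-4 cols 3-4 z=1 -> covers; best now C (z=1)
  D: rows 2-5 cols 6-7 -> outside (col miss)
  E: rows 3-4 cols 3-4 z=1 -> covers; best now E (z=1)
Winner: E at z=1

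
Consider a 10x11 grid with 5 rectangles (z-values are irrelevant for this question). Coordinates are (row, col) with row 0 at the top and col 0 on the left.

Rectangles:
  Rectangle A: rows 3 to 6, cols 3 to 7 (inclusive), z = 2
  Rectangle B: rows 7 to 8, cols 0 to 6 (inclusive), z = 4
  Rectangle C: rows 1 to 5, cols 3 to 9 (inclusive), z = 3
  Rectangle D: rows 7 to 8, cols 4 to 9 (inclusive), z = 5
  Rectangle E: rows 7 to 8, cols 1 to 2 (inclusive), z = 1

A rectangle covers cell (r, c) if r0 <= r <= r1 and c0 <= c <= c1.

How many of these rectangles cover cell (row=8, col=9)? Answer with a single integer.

Answer: 1

Derivation:
Check cell (8,9):
  A: rows 3-6 cols 3-7 -> outside (row miss)
  B: rows 7-8 cols 0-6 -> outside (col miss)
  C: rows 1-5 cols 3-9 -> outside (row miss)
  D: rows 7-8 cols 4-9 -> covers
  E: rows 7-8 cols 1-2 -> outside (col miss)
Count covering = 1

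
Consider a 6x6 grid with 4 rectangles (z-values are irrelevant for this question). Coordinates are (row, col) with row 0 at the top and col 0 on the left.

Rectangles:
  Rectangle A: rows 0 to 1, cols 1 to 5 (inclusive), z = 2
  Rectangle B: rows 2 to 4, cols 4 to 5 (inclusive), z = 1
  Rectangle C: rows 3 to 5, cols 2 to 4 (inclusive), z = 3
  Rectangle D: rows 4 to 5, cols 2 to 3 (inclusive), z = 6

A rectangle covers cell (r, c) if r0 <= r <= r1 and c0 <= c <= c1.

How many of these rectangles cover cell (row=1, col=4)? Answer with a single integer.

Check cell (1,4):
  A: rows 0-1 cols 1-5 -> covers
  B: rows 2-4 cols 4-5 -> outside (row miss)
  C: rows 3-5 cols 2-4 -> outside (row miss)
  D: rows 4-5 cols 2-3 -> outside (row miss)
Count covering = 1

Answer: 1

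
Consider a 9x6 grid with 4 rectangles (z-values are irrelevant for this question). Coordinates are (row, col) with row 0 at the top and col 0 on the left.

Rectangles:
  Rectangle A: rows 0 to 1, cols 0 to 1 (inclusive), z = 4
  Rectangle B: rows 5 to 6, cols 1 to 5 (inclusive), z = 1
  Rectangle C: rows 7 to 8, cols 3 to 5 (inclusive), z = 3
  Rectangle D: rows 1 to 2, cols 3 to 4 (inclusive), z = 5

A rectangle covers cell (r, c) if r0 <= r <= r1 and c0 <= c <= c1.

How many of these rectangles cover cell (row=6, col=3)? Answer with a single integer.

Answer: 1

Derivation:
Check cell (6,3):
  A: rows 0-1 cols 0-1 -> outside (row miss)
  B: rows 5-6 cols 1-5 -> covers
  C: rows 7-8 cols 3-5 -> outside (row miss)
  D: rows 1-2 cols 3-4 -> outside (row miss)
Count covering = 1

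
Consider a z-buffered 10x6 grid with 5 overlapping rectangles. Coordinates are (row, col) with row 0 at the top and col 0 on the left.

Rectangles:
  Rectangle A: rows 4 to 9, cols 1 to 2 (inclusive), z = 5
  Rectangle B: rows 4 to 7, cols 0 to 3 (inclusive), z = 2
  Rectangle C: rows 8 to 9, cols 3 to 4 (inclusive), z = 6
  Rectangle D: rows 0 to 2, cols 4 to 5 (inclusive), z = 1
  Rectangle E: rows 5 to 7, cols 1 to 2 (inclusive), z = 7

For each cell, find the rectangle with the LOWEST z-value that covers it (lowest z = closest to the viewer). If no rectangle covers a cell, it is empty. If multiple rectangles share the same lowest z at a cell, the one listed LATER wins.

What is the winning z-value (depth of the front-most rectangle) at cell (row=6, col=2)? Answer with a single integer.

Answer: 2

Derivation:
Check cell (6,2):
  A: rows 4-9 cols 1-2 z=5 -> covers; best now A (z=5)
  B: rows 4-7 cols 0-3 z=2 -> covers; best now B (z=2)
  C: rows 8-9 cols 3-4 -> outside (row miss)
  D: rows 0-2 cols 4-5 -> outside (row miss)
  E: rows 5-7 cols 1-2 z=7 -> covers; best now B (z=2)
Winner: B at z=2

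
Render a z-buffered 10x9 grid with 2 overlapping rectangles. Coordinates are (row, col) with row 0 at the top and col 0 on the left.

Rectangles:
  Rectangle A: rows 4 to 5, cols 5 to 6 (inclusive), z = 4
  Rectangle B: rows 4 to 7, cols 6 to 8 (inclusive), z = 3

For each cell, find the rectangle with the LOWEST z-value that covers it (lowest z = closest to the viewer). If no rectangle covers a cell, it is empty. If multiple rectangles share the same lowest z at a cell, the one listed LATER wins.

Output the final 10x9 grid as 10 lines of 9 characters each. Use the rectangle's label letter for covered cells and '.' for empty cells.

.........
.........
.........
.........
.....ABBB
.....ABBB
......BBB
......BBB
.........
.........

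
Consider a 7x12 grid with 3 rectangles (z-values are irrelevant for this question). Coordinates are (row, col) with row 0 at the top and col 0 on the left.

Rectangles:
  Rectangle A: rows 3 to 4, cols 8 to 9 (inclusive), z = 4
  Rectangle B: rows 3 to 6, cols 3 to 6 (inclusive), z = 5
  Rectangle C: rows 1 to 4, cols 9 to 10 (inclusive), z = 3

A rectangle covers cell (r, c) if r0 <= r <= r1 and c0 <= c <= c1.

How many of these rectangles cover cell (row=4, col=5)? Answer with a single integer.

Answer: 1

Derivation:
Check cell (4,5):
  A: rows 3-4 cols 8-9 -> outside (col miss)
  B: rows 3-6 cols 3-6 -> covers
  C: rows 1-4 cols 9-10 -> outside (col miss)
Count covering = 1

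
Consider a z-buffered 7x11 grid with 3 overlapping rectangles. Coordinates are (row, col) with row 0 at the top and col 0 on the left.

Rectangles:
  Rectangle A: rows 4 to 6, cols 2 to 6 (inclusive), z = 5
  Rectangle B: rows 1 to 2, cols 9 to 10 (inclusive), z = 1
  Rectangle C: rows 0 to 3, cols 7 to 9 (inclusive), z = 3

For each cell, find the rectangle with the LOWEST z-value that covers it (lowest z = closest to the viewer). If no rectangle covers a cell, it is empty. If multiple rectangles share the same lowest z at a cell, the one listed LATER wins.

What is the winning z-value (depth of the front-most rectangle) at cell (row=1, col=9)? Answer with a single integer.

Answer: 1

Derivation:
Check cell (1,9):
  A: rows 4-6 cols 2-6 -> outside (row miss)
  B: rows 1-2 cols 9-10 z=1 -> covers; best now B (z=1)
  C: rows 0-3 cols 7-9 z=3 -> covers; best now B (z=1)
Winner: B at z=1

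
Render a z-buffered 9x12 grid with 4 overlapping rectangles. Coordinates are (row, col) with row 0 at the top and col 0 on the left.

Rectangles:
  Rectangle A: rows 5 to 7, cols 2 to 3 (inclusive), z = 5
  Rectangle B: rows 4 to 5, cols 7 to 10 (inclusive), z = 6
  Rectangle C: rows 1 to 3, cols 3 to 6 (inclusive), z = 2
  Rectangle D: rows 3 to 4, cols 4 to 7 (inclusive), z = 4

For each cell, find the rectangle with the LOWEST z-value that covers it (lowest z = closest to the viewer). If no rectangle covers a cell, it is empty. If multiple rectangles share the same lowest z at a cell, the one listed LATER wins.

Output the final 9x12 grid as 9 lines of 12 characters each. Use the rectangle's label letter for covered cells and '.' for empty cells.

............
...CCCC.....
...CCCC.....
...CCCCD....
....DDDDBBB.
..AA...BBBB.
..AA........
..AA........
............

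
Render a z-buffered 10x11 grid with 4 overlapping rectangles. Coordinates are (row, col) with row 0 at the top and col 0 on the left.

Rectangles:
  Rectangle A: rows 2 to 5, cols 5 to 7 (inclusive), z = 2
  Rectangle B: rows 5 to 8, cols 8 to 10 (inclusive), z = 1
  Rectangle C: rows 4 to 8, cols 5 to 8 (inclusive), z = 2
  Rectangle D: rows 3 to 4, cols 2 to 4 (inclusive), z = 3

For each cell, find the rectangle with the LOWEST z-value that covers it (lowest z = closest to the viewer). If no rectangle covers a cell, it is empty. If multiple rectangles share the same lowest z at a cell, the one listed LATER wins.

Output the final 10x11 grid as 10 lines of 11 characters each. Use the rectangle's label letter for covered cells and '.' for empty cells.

...........
...........
.....AAA...
..DDDAAA...
..DDDCCCC..
.....CCCBBB
.....CCCBBB
.....CCCBBB
.....CCCBBB
...........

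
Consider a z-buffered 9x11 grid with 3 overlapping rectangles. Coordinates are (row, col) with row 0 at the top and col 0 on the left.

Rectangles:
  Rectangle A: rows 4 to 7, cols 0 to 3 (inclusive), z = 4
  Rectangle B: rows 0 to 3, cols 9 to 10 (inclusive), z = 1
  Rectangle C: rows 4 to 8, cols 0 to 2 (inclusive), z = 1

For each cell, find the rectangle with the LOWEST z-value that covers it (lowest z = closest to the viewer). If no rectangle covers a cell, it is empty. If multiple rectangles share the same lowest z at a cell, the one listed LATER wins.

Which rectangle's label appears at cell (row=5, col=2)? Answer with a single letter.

Check cell (5,2):
  A: rows 4-7 cols 0-3 z=4 -> covers; best now A (z=4)
  B: rows 0-3 cols 9-10 -> outside (row miss)
  C: rows 4-8 cols 0-2 z=1 -> covers; best now C (z=1)
Winner: C at z=1

Answer: C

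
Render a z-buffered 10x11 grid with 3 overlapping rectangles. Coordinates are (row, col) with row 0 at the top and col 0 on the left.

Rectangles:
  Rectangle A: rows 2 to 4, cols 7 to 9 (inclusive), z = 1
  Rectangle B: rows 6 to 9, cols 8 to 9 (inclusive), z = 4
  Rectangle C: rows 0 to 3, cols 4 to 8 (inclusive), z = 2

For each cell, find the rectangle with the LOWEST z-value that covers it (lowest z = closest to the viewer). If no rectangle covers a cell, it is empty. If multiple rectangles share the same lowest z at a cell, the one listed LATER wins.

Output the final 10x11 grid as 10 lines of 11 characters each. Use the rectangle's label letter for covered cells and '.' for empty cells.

....CCCCC..
....CCCCC..
....CCCAAA.
....CCCAAA.
.......AAA.
...........
........BB.
........BB.
........BB.
........BB.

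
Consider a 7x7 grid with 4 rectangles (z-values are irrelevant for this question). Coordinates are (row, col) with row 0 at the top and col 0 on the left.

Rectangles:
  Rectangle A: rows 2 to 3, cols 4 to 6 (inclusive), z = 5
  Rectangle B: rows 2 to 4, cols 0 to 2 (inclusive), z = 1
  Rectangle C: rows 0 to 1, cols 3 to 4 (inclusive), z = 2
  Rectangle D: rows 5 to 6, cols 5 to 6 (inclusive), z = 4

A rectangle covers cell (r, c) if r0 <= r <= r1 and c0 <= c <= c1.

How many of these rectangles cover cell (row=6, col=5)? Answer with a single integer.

Check cell (6,5):
  A: rows 2-3 cols 4-6 -> outside (row miss)
  B: rows 2-4 cols 0-2 -> outside (row miss)
  C: rows 0-1 cols 3-4 -> outside (row miss)
  D: rows 5-6 cols 5-6 -> covers
Count covering = 1

Answer: 1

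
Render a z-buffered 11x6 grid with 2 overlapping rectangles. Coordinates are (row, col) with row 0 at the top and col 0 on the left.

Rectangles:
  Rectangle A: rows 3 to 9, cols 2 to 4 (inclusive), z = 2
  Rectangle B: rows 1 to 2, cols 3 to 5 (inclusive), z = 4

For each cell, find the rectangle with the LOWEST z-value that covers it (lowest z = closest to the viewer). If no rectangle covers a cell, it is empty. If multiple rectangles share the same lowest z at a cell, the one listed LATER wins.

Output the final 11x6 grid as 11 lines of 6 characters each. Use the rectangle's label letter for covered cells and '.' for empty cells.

......
...BBB
...BBB
..AAA.
..AAA.
..AAA.
..AAA.
..AAA.
..AAA.
..AAA.
......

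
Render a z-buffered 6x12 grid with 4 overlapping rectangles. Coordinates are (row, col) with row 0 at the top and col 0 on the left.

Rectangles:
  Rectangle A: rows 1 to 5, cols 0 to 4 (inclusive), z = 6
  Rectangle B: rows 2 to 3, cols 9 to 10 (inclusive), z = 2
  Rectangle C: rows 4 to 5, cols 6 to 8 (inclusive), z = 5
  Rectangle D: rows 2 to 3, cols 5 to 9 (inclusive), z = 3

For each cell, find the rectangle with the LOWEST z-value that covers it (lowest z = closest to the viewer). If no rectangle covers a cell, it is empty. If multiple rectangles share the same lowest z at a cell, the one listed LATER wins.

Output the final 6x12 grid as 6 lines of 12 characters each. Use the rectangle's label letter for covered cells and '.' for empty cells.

............
AAAAA.......
AAAAADDDDBB.
AAAAADDDDBB.
AAAAA.CCC...
AAAAA.CCC...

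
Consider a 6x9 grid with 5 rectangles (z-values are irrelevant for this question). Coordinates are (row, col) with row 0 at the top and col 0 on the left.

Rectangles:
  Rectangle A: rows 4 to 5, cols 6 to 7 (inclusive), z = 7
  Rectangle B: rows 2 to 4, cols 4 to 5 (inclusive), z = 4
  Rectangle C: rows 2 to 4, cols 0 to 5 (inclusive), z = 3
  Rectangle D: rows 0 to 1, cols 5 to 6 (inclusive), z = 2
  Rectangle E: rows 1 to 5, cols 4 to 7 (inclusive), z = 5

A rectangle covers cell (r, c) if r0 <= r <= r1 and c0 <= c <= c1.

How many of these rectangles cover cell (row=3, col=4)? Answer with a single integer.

Check cell (3,4):
  A: rows 4-5 cols 6-7 -> outside (row miss)
  B: rows 2-4 cols 4-5 -> covers
  C: rows 2-4 cols 0-5 -> covers
  D: rows 0-1 cols 5-6 -> outside (row miss)
  E: rows 1-5 cols 4-7 -> covers
Count covering = 3

Answer: 3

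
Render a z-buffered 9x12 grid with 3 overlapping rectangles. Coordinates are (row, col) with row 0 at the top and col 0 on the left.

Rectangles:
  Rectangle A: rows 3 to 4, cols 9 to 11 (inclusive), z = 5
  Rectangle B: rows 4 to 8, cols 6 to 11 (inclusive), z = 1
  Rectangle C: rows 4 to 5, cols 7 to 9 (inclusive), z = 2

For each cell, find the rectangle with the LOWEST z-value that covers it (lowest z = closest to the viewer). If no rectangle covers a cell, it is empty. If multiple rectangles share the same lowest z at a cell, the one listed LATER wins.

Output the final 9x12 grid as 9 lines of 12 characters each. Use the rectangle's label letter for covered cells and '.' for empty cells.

............
............
............
.........AAA
......BBBBBB
......BBBBBB
......BBBBBB
......BBBBBB
......BBBBBB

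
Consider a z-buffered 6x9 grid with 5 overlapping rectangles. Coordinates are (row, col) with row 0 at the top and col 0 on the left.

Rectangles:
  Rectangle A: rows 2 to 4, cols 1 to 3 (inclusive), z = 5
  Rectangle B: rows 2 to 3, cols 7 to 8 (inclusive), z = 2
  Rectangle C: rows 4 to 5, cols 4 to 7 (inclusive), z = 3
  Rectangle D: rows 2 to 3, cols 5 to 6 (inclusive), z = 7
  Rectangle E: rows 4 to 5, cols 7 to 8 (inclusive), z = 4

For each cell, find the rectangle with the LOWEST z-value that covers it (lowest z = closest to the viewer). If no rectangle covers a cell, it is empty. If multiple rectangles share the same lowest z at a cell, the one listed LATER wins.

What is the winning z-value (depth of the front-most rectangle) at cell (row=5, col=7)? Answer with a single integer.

Check cell (5,7):
  A: rows 2-4 cols 1-3 -> outside (row miss)
  B: rows 2-3 cols 7-8 -> outside (row miss)
  C: rows 4-5 cols 4-7 z=3 -> covers; best now C (z=3)
  D: rows 2-3 cols 5-6 -> outside (row miss)
  E: rows 4-5 cols 7-8 z=4 -> covers; best now C (z=3)
Winner: C at z=3

Answer: 3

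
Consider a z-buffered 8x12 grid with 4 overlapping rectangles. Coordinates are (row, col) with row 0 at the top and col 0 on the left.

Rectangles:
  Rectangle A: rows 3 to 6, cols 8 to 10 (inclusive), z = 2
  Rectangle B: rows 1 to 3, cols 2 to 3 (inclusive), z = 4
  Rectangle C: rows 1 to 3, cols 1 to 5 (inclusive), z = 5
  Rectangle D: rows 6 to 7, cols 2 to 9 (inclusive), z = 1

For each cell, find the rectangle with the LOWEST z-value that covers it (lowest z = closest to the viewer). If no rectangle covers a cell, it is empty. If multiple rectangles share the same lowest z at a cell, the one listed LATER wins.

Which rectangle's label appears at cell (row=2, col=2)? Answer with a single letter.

Check cell (2,2):
  A: rows 3-6 cols 8-10 -> outside (row miss)
  B: rows 1-3 cols 2-3 z=4 -> covers; best now B (z=4)
  C: rows 1-3 cols 1-5 z=5 -> covers; best now B (z=4)
  D: rows 6-7 cols 2-9 -> outside (row miss)
Winner: B at z=4

Answer: B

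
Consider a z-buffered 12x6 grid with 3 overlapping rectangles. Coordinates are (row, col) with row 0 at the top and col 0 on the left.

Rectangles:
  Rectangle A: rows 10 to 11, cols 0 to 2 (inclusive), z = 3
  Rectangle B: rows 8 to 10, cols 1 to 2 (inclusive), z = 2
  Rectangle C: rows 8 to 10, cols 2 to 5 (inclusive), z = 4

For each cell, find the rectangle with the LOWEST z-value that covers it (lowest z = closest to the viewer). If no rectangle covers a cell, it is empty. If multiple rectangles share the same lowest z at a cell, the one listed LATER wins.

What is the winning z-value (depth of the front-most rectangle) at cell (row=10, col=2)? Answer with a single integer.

Answer: 2

Derivation:
Check cell (10,2):
  A: rows 10-11 cols 0-2 z=3 -> covers; best now A (z=3)
  B: rows 8-10 cols 1-2 z=2 -> covers; best now B (z=2)
  C: rows 8-10 cols 2-5 z=4 -> covers; best now B (z=2)
Winner: B at z=2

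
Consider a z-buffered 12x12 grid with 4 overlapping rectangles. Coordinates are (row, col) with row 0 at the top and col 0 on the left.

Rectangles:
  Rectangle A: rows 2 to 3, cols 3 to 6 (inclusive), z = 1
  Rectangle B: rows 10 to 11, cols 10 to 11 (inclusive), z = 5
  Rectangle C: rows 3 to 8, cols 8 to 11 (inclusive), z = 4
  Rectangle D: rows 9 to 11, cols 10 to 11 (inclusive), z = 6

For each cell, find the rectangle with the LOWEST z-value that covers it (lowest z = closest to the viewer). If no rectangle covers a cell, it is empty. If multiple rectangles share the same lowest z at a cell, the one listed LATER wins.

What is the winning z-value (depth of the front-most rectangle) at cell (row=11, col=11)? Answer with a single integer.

Check cell (11,11):
  A: rows 2-3 cols 3-6 -> outside (row miss)
  B: rows 10-11 cols 10-11 z=5 -> covers; best now B (z=5)
  C: rows 3-8 cols 8-11 -> outside (row miss)
  D: rows 9-11 cols 10-11 z=6 -> covers; best now B (z=5)
Winner: B at z=5

Answer: 5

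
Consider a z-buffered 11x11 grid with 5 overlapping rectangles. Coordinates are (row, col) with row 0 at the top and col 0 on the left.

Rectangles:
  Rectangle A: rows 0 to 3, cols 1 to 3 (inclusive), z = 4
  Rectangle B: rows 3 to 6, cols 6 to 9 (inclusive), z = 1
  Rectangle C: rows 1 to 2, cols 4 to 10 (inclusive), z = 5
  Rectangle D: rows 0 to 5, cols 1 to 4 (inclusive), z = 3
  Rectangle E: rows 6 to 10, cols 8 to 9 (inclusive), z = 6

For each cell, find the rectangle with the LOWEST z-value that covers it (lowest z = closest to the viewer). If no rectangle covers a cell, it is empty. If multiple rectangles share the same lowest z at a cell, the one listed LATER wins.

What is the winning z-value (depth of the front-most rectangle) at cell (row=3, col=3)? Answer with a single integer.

Answer: 3

Derivation:
Check cell (3,3):
  A: rows 0-3 cols 1-3 z=4 -> covers; best now A (z=4)
  B: rows 3-6 cols 6-9 -> outside (col miss)
  C: rows 1-2 cols 4-10 -> outside (row miss)
  D: rows 0-5 cols 1-4 z=3 -> covers; best now D (z=3)
  E: rows 6-10 cols 8-9 -> outside (row miss)
Winner: D at z=3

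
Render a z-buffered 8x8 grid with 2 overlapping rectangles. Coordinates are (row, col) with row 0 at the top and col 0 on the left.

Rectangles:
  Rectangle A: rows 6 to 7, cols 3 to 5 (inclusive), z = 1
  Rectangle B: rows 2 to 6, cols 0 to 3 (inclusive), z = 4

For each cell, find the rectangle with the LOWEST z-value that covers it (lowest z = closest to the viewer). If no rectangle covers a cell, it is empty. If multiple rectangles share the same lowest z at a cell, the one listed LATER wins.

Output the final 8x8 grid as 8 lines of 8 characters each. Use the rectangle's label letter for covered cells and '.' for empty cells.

........
........
BBBB....
BBBB....
BBBB....
BBBB....
BBBAAA..
...AAA..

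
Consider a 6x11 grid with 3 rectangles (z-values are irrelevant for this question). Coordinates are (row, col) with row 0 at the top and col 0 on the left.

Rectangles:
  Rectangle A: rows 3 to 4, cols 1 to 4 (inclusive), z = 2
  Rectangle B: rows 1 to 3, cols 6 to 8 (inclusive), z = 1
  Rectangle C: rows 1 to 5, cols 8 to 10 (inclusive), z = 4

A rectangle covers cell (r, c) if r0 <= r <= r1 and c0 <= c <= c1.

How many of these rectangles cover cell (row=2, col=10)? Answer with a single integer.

Answer: 1

Derivation:
Check cell (2,10):
  A: rows 3-4 cols 1-4 -> outside (row miss)
  B: rows 1-3 cols 6-8 -> outside (col miss)
  C: rows 1-5 cols 8-10 -> covers
Count covering = 1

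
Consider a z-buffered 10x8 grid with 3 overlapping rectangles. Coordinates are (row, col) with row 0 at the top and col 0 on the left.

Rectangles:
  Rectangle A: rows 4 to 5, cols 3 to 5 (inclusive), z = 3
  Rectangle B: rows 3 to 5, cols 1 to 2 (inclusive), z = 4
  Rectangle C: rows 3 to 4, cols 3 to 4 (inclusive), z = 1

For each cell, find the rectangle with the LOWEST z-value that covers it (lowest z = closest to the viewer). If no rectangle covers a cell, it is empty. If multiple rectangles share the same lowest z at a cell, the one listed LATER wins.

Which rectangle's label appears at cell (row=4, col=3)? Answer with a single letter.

Check cell (4,3):
  A: rows 4-5 cols 3-5 z=3 -> covers; best now A (z=3)
  B: rows 3-5 cols 1-2 -> outside (col miss)
  C: rows 3-4 cols 3-4 z=1 -> covers; best now C (z=1)
Winner: C at z=1

Answer: C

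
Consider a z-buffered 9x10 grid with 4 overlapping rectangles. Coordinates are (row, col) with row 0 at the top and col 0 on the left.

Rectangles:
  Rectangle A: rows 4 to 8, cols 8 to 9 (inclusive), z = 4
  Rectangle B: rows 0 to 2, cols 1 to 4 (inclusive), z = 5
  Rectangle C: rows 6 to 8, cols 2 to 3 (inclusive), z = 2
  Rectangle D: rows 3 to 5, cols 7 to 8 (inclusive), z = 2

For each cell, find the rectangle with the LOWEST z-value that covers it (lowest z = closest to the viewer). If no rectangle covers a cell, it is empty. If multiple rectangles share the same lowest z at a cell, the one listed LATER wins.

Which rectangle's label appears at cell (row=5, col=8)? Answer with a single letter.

Check cell (5,8):
  A: rows 4-8 cols 8-9 z=4 -> covers; best now A (z=4)
  B: rows 0-2 cols 1-4 -> outside (row miss)
  C: rows 6-8 cols 2-3 -> outside (row miss)
  D: rows 3-5 cols 7-8 z=2 -> covers; best now D (z=2)
Winner: D at z=2

Answer: D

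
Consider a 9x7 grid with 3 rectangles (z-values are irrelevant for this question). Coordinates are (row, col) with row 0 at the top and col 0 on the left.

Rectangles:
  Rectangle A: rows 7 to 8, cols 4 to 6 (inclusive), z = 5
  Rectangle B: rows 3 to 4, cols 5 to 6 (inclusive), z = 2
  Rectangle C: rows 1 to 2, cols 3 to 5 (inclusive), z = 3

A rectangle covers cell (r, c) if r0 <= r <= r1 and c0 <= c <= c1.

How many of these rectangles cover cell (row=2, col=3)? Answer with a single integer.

Answer: 1

Derivation:
Check cell (2,3):
  A: rows 7-8 cols 4-6 -> outside (row miss)
  B: rows 3-4 cols 5-6 -> outside (row miss)
  C: rows 1-2 cols 3-5 -> covers
Count covering = 1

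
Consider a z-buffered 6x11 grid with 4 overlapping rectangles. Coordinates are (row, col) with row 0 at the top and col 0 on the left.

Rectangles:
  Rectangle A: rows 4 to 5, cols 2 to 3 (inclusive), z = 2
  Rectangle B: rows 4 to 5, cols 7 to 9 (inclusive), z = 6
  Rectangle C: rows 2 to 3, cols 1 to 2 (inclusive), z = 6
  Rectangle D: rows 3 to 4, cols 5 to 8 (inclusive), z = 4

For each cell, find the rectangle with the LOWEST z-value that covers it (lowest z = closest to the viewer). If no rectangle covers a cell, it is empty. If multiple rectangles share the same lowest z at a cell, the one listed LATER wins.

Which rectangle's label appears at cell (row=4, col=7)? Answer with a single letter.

Check cell (4,7):
  A: rows 4-5 cols 2-3 -> outside (col miss)
  B: rows 4-5 cols 7-9 z=6 -> covers; best now B (z=6)
  C: rows 2-3 cols 1-2 -> outside (row miss)
  D: rows 3-4 cols 5-8 z=4 -> covers; best now D (z=4)
Winner: D at z=4

Answer: D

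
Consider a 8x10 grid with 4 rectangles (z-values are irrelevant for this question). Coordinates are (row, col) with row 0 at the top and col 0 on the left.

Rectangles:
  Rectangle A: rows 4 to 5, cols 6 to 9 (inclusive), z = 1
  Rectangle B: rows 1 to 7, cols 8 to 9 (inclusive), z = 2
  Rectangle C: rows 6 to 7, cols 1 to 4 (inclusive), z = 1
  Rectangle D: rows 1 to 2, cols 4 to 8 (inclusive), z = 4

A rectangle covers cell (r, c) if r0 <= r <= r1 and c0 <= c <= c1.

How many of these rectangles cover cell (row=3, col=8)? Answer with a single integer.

Answer: 1

Derivation:
Check cell (3,8):
  A: rows 4-5 cols 6-9 -> outside (row miss)
  B: rows 1-7 cols 8-9 -> covers
  C: rows 6-7 cols 1-4 -> outside (row miss)
  D: rows 1-2 cols 4-8 -> outside (row miss)
Count covering = 1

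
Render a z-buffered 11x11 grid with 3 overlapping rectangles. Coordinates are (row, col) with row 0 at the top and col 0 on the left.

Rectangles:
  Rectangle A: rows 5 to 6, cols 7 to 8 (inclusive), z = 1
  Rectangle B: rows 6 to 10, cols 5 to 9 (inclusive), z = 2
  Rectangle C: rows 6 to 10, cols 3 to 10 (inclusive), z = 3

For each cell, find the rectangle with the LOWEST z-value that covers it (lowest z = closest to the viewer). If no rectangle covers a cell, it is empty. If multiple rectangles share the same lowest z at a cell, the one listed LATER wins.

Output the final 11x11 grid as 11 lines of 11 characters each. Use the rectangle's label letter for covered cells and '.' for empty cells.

...........
...........
...........
...........
...........
.......AA..
...CCBBAABC
...CCBBBBBC
...CCBBBBBC
...CCBBBBBC
...CCBBBBBC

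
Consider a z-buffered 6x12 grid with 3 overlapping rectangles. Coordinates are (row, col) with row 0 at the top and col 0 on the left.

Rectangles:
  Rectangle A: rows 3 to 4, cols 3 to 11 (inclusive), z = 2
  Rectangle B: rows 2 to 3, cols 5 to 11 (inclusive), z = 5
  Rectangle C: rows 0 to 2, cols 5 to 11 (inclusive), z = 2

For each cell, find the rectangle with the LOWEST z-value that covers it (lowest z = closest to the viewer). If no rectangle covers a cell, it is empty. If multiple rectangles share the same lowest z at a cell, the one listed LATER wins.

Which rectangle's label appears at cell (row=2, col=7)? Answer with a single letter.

Check cell (2,7):
  A: rows 3-4 cols 3-11 -> outside (row miss)
  B: rows 2-3 cols 5-11 z=5 -> covers; best now B (z=5)
  C: rows 0-2 cols 5-11 z=2 -> covers; best now C (z=2)
Winner: C at z=2

Answer: C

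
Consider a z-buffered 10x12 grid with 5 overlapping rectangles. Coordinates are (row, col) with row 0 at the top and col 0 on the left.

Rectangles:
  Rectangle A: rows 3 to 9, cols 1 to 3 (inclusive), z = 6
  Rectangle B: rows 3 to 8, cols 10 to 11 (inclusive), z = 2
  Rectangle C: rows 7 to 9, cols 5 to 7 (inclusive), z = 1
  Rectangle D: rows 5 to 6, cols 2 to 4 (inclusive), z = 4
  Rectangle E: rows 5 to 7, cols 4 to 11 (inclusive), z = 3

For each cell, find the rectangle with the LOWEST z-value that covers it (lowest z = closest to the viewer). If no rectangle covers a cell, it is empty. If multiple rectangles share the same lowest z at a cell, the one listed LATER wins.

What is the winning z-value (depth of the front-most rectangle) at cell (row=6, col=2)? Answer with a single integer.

Answer: 4

Derivation:
Check cell (6,2):
  A: rows 3-9 cols 1-3 z=6 -> covers; best now A (z=6)
  B: rows 3-8 cols 10-11 -> outside (col miss)
  C: rows 7-9 cols 5-7 -> outside (row miss)
  D: rows 5-6 cols 2-4 z=4 -> covers; best now D (z=4)
  E: rows 5-7 cols 4-11 -> outside (col miss)
Winner: D at z=4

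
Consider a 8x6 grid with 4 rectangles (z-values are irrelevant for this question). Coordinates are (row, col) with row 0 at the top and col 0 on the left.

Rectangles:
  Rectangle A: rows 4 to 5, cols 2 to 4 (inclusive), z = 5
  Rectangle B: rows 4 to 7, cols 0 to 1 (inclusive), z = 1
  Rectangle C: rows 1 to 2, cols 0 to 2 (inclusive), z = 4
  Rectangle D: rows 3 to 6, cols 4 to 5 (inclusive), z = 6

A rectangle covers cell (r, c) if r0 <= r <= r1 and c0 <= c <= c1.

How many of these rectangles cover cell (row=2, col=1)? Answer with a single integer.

Answer: 1

Derivation:
Check cell (2,1):
  A: rows 4-5 cols 2-4 -> outside (row miss)
  B: rows 4-7 cols 0-1 -> outside (row miss)
  C: rows 1-2 cols 0-2 -> covers
  D: rows 3-6 cols 4-5 -> outside (row miss)
Count covering = 1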